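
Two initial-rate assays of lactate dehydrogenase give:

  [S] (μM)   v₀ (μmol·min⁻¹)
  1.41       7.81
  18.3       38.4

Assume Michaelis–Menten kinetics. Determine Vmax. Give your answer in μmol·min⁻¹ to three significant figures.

57.1 μmol·min⁻¹

From v = Vmax[S]/(Km+[S]), each point gives Vmax = v(Km+[S])/[S].
Equating: 7.81(Km+1.41)/1.41 = 38.4(Km+18.3)/18.3.
5.539·Km + 7.81 = 2.098·Km + 38.4, so (5.539 − 2.098)·Km = 38.4 − 7.81.
Km = 30.59/3.441 = 8.89 μM; then Vmax = 7.81(8.89+1.41)/1.41 = 57.1 μmol·min⁻¹.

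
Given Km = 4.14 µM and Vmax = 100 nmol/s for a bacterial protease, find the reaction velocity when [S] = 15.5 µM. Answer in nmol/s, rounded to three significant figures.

78.9 nmol/s

[S]/(Km+[S]) = 15.5/19.64 = 0.7892, the fractional saturation.
v = 0.7892 × Vmax = 0.7892 × 100 = 78.9 nmol/s.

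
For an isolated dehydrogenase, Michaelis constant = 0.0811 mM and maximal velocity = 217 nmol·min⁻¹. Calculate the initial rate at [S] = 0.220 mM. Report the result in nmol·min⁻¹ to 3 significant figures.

159 nmol·min⁻¹

v = Vmax·[S]/(Km + [S]) = 217 × 0.220 / (0.0811 + 0.220)
  = 47.74 / 0.3011 = 159 nmol·min⁻¹.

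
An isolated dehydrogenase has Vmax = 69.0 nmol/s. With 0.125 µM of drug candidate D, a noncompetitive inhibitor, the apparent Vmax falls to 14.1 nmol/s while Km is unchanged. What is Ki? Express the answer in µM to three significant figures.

Noncompetitive: Vmax,app = Vmax/α with α = 1 + [I]/Ki.
α = Vmax/Vmax,app = 69.0/14.1 = 4.894.
Since α = 1 + [I]/Ki, [I]/Ki = 4.894 − 1 = 3.894 and Ki = 0.125/3.894 = 0.0321 µM.

0.0321 µM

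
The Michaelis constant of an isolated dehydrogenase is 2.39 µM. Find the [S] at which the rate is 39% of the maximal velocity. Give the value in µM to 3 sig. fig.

v/Vmax = [S]/(Km+[S]) = 0.39, so [S] = Km·0.39/(1 − 0.39) = 2.39 × 0.6393.
[S] = 1.53 µM.

1.53 µM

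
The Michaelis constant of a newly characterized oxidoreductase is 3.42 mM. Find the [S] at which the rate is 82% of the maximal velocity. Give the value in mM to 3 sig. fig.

v/Vmax = [S]/(Km+[S]) = 0.82, so [S] = Km·0.82/(1 − 0.82) = 3.42 × 4.556.
[S] = 15.6 mM.

15.6 mM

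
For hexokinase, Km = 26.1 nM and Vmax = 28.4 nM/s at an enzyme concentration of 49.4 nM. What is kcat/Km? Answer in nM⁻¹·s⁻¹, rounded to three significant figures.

0.0220 nM⁻¹·s⁻¹

kcat = Vmax/[E]total = 28.4/49.4 = 0.575 s⁻¹.
kcat/Km = 0.575/26.1 = 0.0220 nM⁻¹·s⁻¹.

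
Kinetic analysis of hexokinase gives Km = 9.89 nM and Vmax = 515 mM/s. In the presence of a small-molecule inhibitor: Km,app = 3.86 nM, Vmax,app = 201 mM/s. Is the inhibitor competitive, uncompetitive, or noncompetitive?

Both Km and Vmax decrease by the same factor (~2.56-fold) — characteristic of uncompetitive inhibition.

uncompetitive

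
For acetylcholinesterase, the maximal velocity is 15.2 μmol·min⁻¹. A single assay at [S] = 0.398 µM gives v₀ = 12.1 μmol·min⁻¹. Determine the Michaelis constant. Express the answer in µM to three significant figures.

0.102 µM

v/Vmax = 12.1/15.2 = 0.7961 = [S]/(Km+[S]).
So Km + [S] = [S]/0.7961 = 0.5000 µM, giving Km = 0.5000 − 0.398 = 0.102 µM.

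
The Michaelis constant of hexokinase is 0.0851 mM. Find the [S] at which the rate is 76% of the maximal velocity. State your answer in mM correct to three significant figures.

0.269 mM

v/Vmax = [S]/(Km+[S]) = 0.76, so [S] = Km·0.76/(1 − 0.76) = 0.0851 × 3.167.
[S] = 0.269 mM.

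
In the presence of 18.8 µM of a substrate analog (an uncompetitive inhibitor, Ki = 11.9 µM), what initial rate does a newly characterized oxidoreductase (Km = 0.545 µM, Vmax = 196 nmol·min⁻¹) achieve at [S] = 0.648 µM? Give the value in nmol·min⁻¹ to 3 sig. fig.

57.3 nmol·min⁻¹

With α = 1 + [I]/Ki = 1 + 18.8/11.9 = 2.580, the uncompetitive rate law is v = (Vmax/α)·[S] / (Km/α + [S]).
v = (196/2.580)×0.648 / (0.545/2.580 + 0.648) = 49.23/0.8593 = 57.3 nmol·min⁻¹.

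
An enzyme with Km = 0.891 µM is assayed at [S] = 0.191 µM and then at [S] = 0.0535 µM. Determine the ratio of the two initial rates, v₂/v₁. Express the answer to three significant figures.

The fractional saturations are [S]/(Km+[S]) = 0.191/1.082 = 0.1765 and 0.0535/0.9445 = 0.05664.
v₂/v₁ is just their ratio: 0.05664/0.1765 = 0.321.

0.321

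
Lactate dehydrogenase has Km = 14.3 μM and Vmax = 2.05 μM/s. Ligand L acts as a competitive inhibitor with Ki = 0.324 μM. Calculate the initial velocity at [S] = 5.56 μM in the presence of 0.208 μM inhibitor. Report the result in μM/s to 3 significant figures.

α = 1 + [I]/Ki = 1 + 0.208/0.324 = 1.642.
For a competitive inhibitor, Vmax is unchanged and the apparent Km becomes α·Km: Km,app = 23.5 μM, Vmax,app = 2.05 μM/s.
v = Vmax,app·[S]/(Km,app + [S]) = 2.05 × 5.56/(23.5 + 5.56) = 0.392 μM/s.

0.392 μM/s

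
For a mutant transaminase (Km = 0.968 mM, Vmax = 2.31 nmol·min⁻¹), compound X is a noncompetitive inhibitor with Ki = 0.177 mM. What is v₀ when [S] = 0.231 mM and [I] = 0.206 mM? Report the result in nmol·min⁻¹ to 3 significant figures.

α = 1 + [I]/Ki = 1 + 0.206/0.177 = 2.164.
For a noncompetitive inhibitor, Vmax is reduced to Vmax/α while Km is unchanged: Km,app = 0.968 mM, Vmax,app = 1.07 nmol·min⁻¹.
v = Vmax,app·[S]/(Km,app + [S]) = 1.07 × 0.231/(0.968 + 0.231) = 0.206 nmol·min⁻¹.

0.206 nmol·min⁻¹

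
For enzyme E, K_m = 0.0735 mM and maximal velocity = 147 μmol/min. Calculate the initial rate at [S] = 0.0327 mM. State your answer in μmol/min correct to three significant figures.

[S]/(Km+[S]) = 0.0327/0.1062 = 0.3079, the fractional saturation.
v = 0.3079 × Vmax = 0.3079 × 147 = 45.3 μmol/min.

45.3 μmol/min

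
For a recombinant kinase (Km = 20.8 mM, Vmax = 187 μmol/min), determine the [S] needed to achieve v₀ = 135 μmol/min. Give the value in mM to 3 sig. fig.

The required fractional saturation is v/Vmax = 135/187 = 0.7219.
Then [S]/(Km+[S]) = 0.7219 ⇒ [S] = 20.8 × 0.7219/(1 − 0.7219) = 54.0 mM.

54.0 mM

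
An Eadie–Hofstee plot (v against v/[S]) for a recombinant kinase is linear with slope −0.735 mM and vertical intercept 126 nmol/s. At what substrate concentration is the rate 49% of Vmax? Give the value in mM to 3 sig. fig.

0.706 mM

The Eadie–Hofstee slope gives Km = 0.735 mM (slope = −Km).
v/Vmax = [S]/(Km+[S]) = 0.49 ⇒ [S] = Km·0.49/(1−0.49) = 0.735 × 0.9608 = 0.706 mM.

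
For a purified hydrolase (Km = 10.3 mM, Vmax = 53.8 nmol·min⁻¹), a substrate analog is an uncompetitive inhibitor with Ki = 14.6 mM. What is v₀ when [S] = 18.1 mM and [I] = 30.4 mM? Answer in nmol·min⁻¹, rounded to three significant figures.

14.7 nmol·min⁻¹

α = 1 + [I]/Ki = 1 + 30.4/14.6 = 3.082.
For an uncompetitive inhibitor, both parameters are divided by α, giving Vmax/α and Km/α: Km,app = 3.34 mM, Vmax,app = 17.5 nmol·min⁻¹.
v = Vmax,app·[S]/(Km,app + [S]) = 17.5 × 18.1/(3.34 + 18.1) = 14.7 nmol·min⁻¹.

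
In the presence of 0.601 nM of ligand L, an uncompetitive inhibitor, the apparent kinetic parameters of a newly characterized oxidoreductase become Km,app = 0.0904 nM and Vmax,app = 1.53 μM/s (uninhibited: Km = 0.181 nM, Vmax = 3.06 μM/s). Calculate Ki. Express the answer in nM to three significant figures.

Uncompetitive: Vmax,app = Vmax/α (and Km,app = Km/α) with α = 1 + [I]/Ki.
α = Vmax/Vmax,app = 3.06/1.53 = 2.000.
Ki = [I]/(α − 1) = 0.601/1.000 = 0.601 nM.

0.601 nM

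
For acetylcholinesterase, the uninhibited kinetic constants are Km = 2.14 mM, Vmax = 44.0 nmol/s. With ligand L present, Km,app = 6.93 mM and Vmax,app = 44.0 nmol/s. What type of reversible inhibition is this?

Km increases (2.14 → 6.93 mM) while Vmax is unchanged — the hallmark of competitive inhibition.

competitive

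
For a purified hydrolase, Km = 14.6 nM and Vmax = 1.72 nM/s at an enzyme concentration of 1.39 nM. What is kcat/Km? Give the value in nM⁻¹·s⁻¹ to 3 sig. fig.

kcat = Vmax/[E]total = 1.72/1.39 = 1.24 s⁻¹.
kcat/Km = 1.24/14.6 = 0.0848 nM⁻¹·s⁻¹.

0.0848 nM⁻¹·s⁻¹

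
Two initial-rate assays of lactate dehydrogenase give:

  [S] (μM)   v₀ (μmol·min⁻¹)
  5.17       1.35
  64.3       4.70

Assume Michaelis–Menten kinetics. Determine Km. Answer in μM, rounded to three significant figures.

17.8 μM

In reciprocal form, 1/v = (Km/Vmax)·(1/[S]) + 1/Vmax. The two points give (1/[S], 1/v) = (0.1934, 0.7407) and (0.01555, 0.2128).
Slope = (0.7407 − 0.2128)/(0.1934 − 0.01555) = 2.968; intercept = 0.7407 − 2.968×0.1934 = 0.1666.
Vmax = 1/intercept = 6.00 μmol·min⁻¹; Km = slope × Vmax = 2.968 × 6.00 = 17.8 μM.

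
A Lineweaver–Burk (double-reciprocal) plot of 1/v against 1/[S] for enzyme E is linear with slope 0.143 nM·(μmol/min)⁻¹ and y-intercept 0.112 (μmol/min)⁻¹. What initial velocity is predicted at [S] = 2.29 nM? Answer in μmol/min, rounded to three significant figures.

The y-intercept is 1/Vmax, so Vmax = 1/0.112 = 8.93 μmol/min.
The slope is Km/Vmax, so Km = 0.143 × 8.93 = 1.28 nM.
Then v = 8.93 × 2.29/(1.28 + 2.29) = 5.73 μmol/min.

5.73 μmol/min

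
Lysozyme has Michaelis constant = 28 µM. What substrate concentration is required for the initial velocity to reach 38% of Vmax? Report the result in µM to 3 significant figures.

v/Vmax = [S]/(Km+[S]) = 0.38, so [S] = Km·0.38/(1 − 0.38) = 28 × 0.6129.
[S] = 17.2 µM.

17.2 µM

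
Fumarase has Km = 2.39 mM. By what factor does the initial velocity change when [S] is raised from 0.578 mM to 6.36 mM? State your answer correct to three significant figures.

3.73

The fractional saturations are [S]/(Km+[S]) = 0.578/2.968 = 0.1947 and 6.36/8.750 = 0.7269.
v₂/v₁ is just their ratio: 0.7269/0.1947 = 3.73.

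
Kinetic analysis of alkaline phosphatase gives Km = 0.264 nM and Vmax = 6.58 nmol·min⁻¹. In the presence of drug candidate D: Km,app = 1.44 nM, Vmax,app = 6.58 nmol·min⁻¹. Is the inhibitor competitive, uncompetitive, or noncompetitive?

Km increases (0.264 → 1.44 nM) while Vmax is unchanged — the hallmark of competitive inhibition.

competitive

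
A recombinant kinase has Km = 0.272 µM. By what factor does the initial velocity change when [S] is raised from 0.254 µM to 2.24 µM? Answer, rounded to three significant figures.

The fractional saturations are [S]/(Km+[S]) = 0.254/0.5260 = 0.4829 and 2.24/2.512 = 0.8917.
v₂/v₁ is just their ratio: 0.8917/0.4829 = 1.85.

1.85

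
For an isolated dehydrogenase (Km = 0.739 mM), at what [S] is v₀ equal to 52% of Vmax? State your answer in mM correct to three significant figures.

0.801 mM

v/Vmax = [S]/(Km+[S]) = 0.52, so [S] = Km·0.52/(1 − 0.52) = 0.739 × 1.083.
[S] = 0.801 mM.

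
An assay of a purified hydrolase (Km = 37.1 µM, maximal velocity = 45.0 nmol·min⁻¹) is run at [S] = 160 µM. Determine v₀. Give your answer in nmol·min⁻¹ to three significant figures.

v = Vmax·[S]/(Km + [S]) = 45.0 × 160 / (37.1 + 160)
  = 7200 / 197.1 = 36.5 nmol·min⁻¹.

36.5 nmol·min⁻¹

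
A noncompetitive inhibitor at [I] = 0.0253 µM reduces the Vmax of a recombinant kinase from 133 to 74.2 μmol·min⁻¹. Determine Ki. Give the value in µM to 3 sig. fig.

Noncompetitive: Vmax,app = Vmax/α with α = 1 + [I]/Ki.
α = Vmax/Vmax,app = 133/74.2 = 1.792.
Since α = 1 + [I]/Ki, [I]/Ki = 1.792 − 1 = 0.7925 and Ki = 0.0253/0.7925 = 0.0319 µM.

0.0319 µM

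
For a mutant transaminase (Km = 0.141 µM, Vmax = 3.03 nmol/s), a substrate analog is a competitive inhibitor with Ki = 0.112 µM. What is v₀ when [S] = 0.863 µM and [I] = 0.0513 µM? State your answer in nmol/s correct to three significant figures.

2.45 nmol/s

α = 1 + [I]/Ki = 1 + 0.0513/0.112 = 1.458.
For a competitive inhibitor, Vmax is unchanged and the apparent Km becomes α·Km: Km,app = 0.206 µM, Vmax,app = 3.03 nmol/s.
v = Vmax,app·[S]/(Km,app + [S]) = 3.03 × 0.863/(0.206 + 0.863) = 2.45 nmol/s.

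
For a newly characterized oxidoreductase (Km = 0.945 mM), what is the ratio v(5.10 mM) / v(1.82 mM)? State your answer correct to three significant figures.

The fractional saturations are [S]/(Km+[S]) = 1.82/2.765 = 0.6582 and 5.10/6.045 = 0.8437.
v₂/v₁ is just their ratio: 0.8437/0.6582 = 1.28.

1.28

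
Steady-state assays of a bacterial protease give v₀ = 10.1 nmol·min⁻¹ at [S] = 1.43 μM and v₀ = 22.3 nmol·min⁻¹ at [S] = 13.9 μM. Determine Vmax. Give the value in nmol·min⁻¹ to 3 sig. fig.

From v = Vmax[S]/(Km+[S]), each point gives Vmax = v(Km+[S])/[S].
Equating: 10.1(Km+1.43)/1.43 = 22.3(Km+13.9)/13.9.
7.063·Km + 10.1 = 1.604·Km + 22.3, so (7.063 − 1.604)·Km = 22.3 − 10.1.
Km = 12.20/5.459 = 2.23 μM; then Vmax = 10.1(2.23+1.43)/1.43 = 25.9 nmol·min⁻¹.

25.9 nmol·min⁻¹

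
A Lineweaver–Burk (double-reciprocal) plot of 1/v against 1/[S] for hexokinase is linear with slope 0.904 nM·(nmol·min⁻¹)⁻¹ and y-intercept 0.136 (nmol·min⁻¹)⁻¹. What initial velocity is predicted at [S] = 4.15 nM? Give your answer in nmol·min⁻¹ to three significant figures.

2.83 nmol·min⁻¹

The y-intercept is 1/Vmax, so Vmax = 1/0.136 = 7.35 nmol·min⁻¹.
The slope is Km/Vmax, so Km = 0.904 × 7.35 = 6.65 nM.
Then v = 7.35 × 4.15/(6.65 + 4.15) = 2.83 nmol·min⁻¹.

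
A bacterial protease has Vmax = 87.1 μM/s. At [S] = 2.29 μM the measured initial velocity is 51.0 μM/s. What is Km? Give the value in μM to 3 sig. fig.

1.62 μM

From v = Vmax[S]/(Km+[S]), Km = [S](Vmax − v)/v.
Km = 2.29 × (87.1 − 51.0) / 51.0 = 82.67/51.0 = 1.62 μM.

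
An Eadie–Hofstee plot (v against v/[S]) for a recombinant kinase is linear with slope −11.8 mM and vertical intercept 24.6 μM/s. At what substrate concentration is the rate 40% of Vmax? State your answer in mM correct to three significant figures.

The Eadie–Hofstee slope gives Km = 11.8 mM (slope = −Km).
v/Vmax = [S]/(Km+[S]) = 0.4 ⇒ [S] = Km·0.4/(1−0.4) = 11.8 × 0.6667 = 7.87 mM.

7.87 mM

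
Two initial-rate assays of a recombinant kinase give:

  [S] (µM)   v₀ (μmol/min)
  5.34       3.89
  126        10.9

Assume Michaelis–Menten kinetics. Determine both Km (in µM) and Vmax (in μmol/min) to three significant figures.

From v = Vmax[S]/(Km+[S]), each point gives Vmax = v(Km+[S])/[S].
Equating: 3.89(Km+5.34)/5.34 = 10.9(Km+126)/126.
0.7285·Km + 3.89 = 0.08651·Km + 10.9, so (0.7285 − 0.08651)·Km = 10.9 − 3.89.
Km = 7.010/0.6420 = 10.9 µM; then Vmax = 3.89(10.9+5.34)/5.34 = 11.8 μmol/min.

Km = 10.9 µM; Vmax = 11.8 μmol/min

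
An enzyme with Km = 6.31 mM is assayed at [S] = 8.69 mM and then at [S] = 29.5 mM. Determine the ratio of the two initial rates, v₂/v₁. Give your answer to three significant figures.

1.42

The fractional saturations are [S]/(Km+[S]) = 8.69/15.00 = 0.5793 and 29.5/35.81 = 0.8238.
v₂/v₁ is just their ratio: 0.8238/0.5793 = 1.42.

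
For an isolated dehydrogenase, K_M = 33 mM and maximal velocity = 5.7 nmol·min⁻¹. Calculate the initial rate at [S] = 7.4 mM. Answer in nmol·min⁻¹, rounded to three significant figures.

1.04 nmol·min⁻¹

[S]/(Km+[S]) = 7.4/40.40 = 0.1832, the fractional saturation.
v = 0.1832 × Vmax = 0.1832 × 5.7 = 1.04 nmol·min⁻¹.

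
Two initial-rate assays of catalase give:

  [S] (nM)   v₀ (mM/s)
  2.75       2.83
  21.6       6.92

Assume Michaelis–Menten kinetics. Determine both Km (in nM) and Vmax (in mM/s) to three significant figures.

From v = Vmax[S]/(Km+[S]), each point gives Vmax = v(Km+[S])/[S].
Equating: 2.83(Km+2.75)/2.75 = 6.92(Km+21.6)/21.6.
1.029·Km + 2.83 = 0.3204·Km + 6.92, so (1.029 − 0.3204)·Km = 6.92 − 2.83.
Km = 4.090/0.7087 = 5.77 nM; then Vmax = 2.83(5.77+2.75)/2.75 = 8.77 mM/s.

Km = 5.77 nM; Vmax = 8.77 mM/s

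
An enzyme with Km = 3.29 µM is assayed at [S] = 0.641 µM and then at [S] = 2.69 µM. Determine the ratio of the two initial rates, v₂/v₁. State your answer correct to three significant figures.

2.76

Since Vmax cancels, v₂/v₁ = [S]₂(Km+[S]₁) / [S]₁(Km+[S]₂).
= 2.69×(3.29+0.641) / (0.641×(3.29+2.69)) = 10.57/3.833 = 2.76.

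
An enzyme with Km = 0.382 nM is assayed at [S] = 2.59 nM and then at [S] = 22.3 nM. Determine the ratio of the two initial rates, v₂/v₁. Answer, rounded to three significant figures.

1.13

The fractional saturations are [S]/(Km+[S]) = 2.59/2.972 = 0.8715 and 22.3/22.68 = 0.9832.
v₂/v₁ is just their ratio: 0.9832/0.8715 = 1.13.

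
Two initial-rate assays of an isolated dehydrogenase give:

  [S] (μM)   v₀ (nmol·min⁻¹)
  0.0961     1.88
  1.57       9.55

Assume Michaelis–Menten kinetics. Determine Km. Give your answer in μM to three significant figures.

0.569 μM

From v = Vmax[S]/(Km+[S]), each point gives Vmax = v(Km+[S])/[S].
Equating: 1.88(Km+0.0961)/0.0961 = 9.55(Km+1.57)/1.57.
19.56·Km + 1.88 = 6.083·Km + 9.55, so (19.56 − 6.083)·Km = 9.55 − 1.88.
Km = 7.670/13.48 = 0.569 μM; then Vmax = 1.88(0.569+0.0961)/0.0961 = 13.0 nmol·min⁻¹.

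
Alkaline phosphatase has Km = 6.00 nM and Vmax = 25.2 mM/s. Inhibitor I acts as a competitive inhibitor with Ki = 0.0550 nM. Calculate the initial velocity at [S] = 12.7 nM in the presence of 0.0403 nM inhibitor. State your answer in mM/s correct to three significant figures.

With α = 1 + [I]/Ki = 1 + 0.0403/0.0550 = 1.733, the competitive rate law is v = Vmax[S] / (αKm + [S]).
v = 25.2×12.7 / (1.733×6.00 + 12.7) = 320.0/23.10 = 13.9 mM/s.

13.9 mM/s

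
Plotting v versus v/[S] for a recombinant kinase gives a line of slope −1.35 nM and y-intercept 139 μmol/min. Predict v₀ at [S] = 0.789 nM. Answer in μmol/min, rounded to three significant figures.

51.3 μmol/min

In the Eadie–Hofstee form v = Vmax − Km·(v/[S]), the slope is −Km and the intercept is Vmax, so Km = 1.35 nM and Vmax = 139 μmol/min.
v = 139 × 0.789/(1.35 + 0.789) = 51.3 μmol/min.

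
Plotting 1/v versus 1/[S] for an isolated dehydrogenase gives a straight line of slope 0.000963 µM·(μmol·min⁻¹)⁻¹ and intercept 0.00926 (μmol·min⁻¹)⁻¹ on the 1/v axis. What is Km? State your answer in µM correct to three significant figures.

0.104 µM

y-intercept = 1/Vmax ⇒ Vmax = 108 μmol·min⁻¹; slope = Km/Vmax ⇒ Km = slope × Vmax.
Km = 0.000963 × 108 = 0.104 µM.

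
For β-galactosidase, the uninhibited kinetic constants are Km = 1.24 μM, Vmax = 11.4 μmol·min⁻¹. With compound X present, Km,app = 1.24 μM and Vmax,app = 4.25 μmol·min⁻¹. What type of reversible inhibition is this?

Vmax decreases (11.4 → 4.25 μmol·min⁻¹) while Km is unchanged — pure noncompetitive inhibition.

noncompetitive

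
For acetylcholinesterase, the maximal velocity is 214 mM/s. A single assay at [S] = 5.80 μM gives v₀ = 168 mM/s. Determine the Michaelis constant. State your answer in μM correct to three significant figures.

1.59 μM

From v = Vmax[S]/(Km+[S]), Km = [S](Vmax − v)/v.
Km = 5.80 × (214 − 168) / 168 = 266.8/168 = 1.59 μM.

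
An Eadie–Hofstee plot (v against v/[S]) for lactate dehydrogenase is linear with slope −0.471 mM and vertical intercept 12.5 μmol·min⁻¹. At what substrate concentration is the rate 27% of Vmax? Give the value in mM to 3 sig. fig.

0.174 mM

The Eadie–Hofstee slope gives Km = 0.471 mM (slope = −Km).
v/Vmax = [S]/(Km+[S]) = 0.27 ⇒ [S] = Km·0.27/(1−0.27) = 0.471 × 0.3699 = 0.174 mM.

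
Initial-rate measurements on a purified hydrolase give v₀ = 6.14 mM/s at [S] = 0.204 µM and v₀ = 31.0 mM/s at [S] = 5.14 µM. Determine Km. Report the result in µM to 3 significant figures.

In reciprocal form, 1/v = (Km/Vmax)·(1/[S]) + 1/Vmax. The two points give (1/[S], 1/v) = (4.902, 0.1629) and (0.1946, 0.03226).
Slope = (0.1629 − 0.03226)/(4.902 − 0.1946) = 0.02775; intercept = 0.1629 − 0.02775×4.902 = 0.02686.
Vmax = 1/intercept = 37.2 mM/s; Km = slope × Vmax = 0.02775 × 37.2 = 1.03 µM.

1.03 µM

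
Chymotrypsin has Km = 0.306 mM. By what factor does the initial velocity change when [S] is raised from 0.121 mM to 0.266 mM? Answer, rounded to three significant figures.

The fractional saturations are [S]/(Km+[S]) = 0.121/0.4270 = 0.2834 and 0.266/0.5720 = 0.4650.
v₂/v₁ is just their ratio: 0.4650/0.2834 = 1.64.

1.64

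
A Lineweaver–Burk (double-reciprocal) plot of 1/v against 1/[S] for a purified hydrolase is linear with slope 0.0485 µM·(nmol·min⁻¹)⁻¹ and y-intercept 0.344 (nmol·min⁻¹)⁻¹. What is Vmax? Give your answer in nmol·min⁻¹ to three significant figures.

2.91 nmol·min⁻¹

The y-intercept of a Lineweaver–Burk plot equals 1/Vmax, so Vmax = 1/0.344 = 2.91 nmol·min⁻¹.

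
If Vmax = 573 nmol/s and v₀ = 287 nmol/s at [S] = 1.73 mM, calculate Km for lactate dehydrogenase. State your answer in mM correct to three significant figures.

v/Vmax = 287/573 = 0.5009 = [S]/(Km+[S]).
So Km + [S] = [S]/0.5009 = 3.454 mM, giving Km = 3.454 − 1.73 = 1.72 mM.

1.72 mM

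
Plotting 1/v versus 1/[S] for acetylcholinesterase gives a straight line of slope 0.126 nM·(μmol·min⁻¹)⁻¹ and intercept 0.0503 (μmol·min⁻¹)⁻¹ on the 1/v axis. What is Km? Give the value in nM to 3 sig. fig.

y-intercept = 1/Vmax ⇒ Vmax = 19.9 μmol·min⁻¹; slope = Km/Vmax ⇒ Km = slope × Vmax.
Km = 0.126 × 19.9 = 2.50 nM.

2.50 nM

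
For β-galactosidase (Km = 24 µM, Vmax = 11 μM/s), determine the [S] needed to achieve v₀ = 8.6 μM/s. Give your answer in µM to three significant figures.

Rearranging v = Vmax[S]/(Km+[S]) gives [S] = Km·v/(Vmax − v).
[S] = 24 × 8.6 / (11 − 8.6) = 206.4/2.400 = 86.0 µM.

86.0 µM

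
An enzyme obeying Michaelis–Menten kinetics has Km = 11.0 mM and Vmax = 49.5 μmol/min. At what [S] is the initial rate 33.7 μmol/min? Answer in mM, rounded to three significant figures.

The required fractional saturation is v/Vmax = 33.7/49.5 = 0.6808.
Then [S]/(Km+[S]) = 0.6808 ⇒ [S] = 11.0 × 0.6808/(1 − 0.6808) = 23.5 mM.

23.5 mM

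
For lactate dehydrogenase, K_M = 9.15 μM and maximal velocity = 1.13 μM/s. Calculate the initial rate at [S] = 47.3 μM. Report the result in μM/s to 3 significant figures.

0.947 μM/s

v = Vmax·[S]/(Km + [S]) = 1.13 × 47.3 / (9.15 + 47.3)
  = 53.45 / 56.45 = 0.947 μM/s.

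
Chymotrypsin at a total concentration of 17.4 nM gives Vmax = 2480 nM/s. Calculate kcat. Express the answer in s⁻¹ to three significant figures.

kcat = Vmax/[E]total = 2480 nM/s / 17.4 nM = 143 s⁻¹.

143 s⁻¹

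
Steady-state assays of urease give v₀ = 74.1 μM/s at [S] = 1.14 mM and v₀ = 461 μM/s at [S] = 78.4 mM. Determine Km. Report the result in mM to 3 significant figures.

6.54 mM

From v = Vmax[S]/(Km+[S]), each point gives Vmax = v(Km+[S])/[S].
Equating: 74.1(Km+1.14)/1.14 = 461(Km+78.4)/78.4.
65.00·Km + 74.1 = 5.880·Km + 461, so (65.00 − 5.880)·Km = 461 − 74.1.
Km = 386.9/59.12 = 6.54 mM; then Vmax = 74.1(6.54+1.14)/1.14 = 499 μM/s.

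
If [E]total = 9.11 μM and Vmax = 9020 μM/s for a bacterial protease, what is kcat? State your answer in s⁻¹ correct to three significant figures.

kcat = Vmax/[E]total = 9020 μM/s / 9.11 μM = 990 s⁻¹.

990 s⁻¹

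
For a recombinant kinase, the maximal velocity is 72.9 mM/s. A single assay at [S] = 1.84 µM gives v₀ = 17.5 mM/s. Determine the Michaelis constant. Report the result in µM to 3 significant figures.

5.82 µM

From v = Vmax[S]/(Km+[S]), Km = [S](Vmax − v)/v.
Km = 1.84 × (72.9 − 17.5) / 17.5 = 101.9/17.5 = 5.82 µM.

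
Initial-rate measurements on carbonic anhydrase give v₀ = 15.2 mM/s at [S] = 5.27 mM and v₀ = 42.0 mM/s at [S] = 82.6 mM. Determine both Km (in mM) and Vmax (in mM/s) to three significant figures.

Km = 11.3 mM; Vmax = 47.7 mM/s

From v = Vmax[S]/(Km+[S]), each point gives Vmax = v(Km+[S])/[S].
Equating: 15.2(Km+5.27)/5.27 = 42.0(Km+82.6)/82.6.
2.884·Km + 15.2 = 0.5085·Km + 42.0, so (2.884 − 0.5085)·Km = 42.0 − 15.2.
Km = 26.80/2.376 = 11.3 mM; then Vmax = 15.2(11.3+5.27)/5.27 = 47.7 mM/s.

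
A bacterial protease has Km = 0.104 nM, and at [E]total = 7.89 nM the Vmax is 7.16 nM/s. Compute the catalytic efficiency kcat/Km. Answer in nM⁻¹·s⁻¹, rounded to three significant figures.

kcat = Vmax/[E]total = 7.16/7.89 = 0.907 s⁻¹.
kcat/Km = 0.907/0.104 = 8.73 nM⁻¹·s⁻¹.

8.73 nM⁻¹·s⁻¹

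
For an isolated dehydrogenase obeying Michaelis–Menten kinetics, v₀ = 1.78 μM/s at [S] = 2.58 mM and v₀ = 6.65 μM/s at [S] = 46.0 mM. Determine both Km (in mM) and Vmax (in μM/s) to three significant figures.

From v = Vmax[S]/(Km+[S]), each point gives Vmax = v(Km+[S])/[S].
Equating: 1.78(Km+2.58)/2.58 = 6.65(Km+46.0)/46.0.
0.6899·Km + 1.78 = 0.1446·Km + 6.65, so (0.6899 − 0.1446)·Km = 6.65 − 1.78.
Km = 4.870/0.5454 = 8.93 mM; then Vmax = 1.78(8.93+2.58)/2.58 = 7.94 μM/s.

Km = 8.93 mM; Vmax = 7.94 μM/s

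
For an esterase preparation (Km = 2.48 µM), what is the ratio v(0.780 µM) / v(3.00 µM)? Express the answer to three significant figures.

0.437

Since Vmax cancels, v₂/v₁ = [S]₂(Km+[S]₁) / [S]₁(Km+[S]₂).
= 0.780×(2.48+3.00) / (3.00×(2.48+0.780)) = 4.274/9.780 = 0.437.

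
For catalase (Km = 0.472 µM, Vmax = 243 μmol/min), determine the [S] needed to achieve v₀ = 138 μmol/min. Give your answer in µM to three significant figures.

The required fractional saturation is v/Vmax = 138/243 = 0.5679.
Then [S]/(Km+[S]) = 0.5679 ⇒ [S] = 0.472 × 0.5679/(1 − 0.5679) = 0.620 µM.

0.620 µM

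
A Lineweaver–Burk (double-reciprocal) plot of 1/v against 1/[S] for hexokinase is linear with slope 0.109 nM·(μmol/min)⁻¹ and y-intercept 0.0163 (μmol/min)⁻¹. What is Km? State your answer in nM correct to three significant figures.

y-intercept = 1/Vmax ⇒ Vmax = 61.3 μmol/min; slope = Km/Vmax ⇒ Km = slope × Vmax.
Km = 0.109 × 61.3 = 6.69 nM.

6.69 nM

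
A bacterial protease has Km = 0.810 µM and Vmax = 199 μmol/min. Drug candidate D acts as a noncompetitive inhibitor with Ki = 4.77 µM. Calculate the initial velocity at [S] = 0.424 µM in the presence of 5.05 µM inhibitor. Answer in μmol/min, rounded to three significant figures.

With α = 1 + [I]/Ki = 1 + 5.05/4.77 = 2.059, the noncompetitive rate law is v = (Vmax/α)·[S] / (Km + [S]).
v = (199/2.059)×0.424 / (0.810 + 0.424) = 40.99/1.234 = 33.2 μmol/min.

33.2 μmol/min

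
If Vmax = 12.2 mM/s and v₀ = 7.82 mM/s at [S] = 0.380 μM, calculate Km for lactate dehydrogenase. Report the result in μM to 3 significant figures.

v/Vmax = 7.82/12.2 = 0.6410 = [S]/(Km+[S]).
So Km + [S] = [S]/0.6410 = 0.5928 μM, giving Km = 0.5928 − 0.380 = 0.213 μM.

0.213 μM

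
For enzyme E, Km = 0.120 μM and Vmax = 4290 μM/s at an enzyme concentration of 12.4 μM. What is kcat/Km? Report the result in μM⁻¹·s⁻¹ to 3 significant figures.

kcat = Vmax/[E]total = 4290/12.4 = 346 s⁻¹.
kcat/Km = 346/0.120 = 2880 μM⁻¹·s⁻¹.

2880 μM⁻¹·s⁻¹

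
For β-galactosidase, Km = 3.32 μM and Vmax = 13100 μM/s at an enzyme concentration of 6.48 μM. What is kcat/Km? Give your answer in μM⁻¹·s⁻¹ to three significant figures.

kcat = Vmax/[E]total = 13100/6.48 = 2020 s⁻¹.
kcat/Km = 2020/3.32 = 609 μM⁻¹·s⁻¹.

609 μM⁻¹·s⁻¹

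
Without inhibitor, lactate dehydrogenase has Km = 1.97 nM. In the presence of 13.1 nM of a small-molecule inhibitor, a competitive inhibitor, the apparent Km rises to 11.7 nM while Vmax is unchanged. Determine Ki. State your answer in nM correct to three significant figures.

Competitive: Km,app = α·Km with α = 1 + [I]/Ki.
α = Km,app/Km = 11.7/1.97 = 5.939.
Ki = [I]/(α − 1) = 13.1/4.939 = 2.65 nM.

2.65 nM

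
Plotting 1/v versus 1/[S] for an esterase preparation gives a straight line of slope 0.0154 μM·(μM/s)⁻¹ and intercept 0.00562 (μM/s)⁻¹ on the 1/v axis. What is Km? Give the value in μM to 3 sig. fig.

y-intercept = 1/Vmax ⇒ Vmax = 178 μM/s; slope = Km/Vmax ⇒ Km = slope × Vmax.
Km = 0.0154 × 178 = 2.74 μM.

2.74 μM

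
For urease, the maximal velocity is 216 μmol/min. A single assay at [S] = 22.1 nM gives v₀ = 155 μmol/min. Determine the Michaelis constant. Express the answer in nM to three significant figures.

8.70 nM

v/Vmax = 155/216 = 0.7176 = [S]/(Km+[S]).
So Km + [S] = [S]/0.7176 = 30.80 nM, giving Km = 30.80 − 22.1 = 8.70 nM.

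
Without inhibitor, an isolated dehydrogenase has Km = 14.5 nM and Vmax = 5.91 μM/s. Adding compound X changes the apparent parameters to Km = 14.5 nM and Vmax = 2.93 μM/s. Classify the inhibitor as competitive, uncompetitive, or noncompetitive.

noncompetitive

Vmax decreases (5.91 → 2.93 μM/s) while Km is unchanged — pure noncompetitive inhibition.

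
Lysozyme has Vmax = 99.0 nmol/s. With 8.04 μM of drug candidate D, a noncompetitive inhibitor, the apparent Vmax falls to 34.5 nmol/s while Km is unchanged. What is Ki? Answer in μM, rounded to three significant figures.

4.30 μM

Noncompetitive: Vmax,app = Vmax/α with α = 1 + [I]/Ki.
α = Vmax/Vmax,app = 99.0/34.5 = 2.870.
Since α = 1 + [I]/Ki, [I]/Ki = 2.870 − 1 = 1.870 and Ki = 8.04/1.870 = 4.30 μM.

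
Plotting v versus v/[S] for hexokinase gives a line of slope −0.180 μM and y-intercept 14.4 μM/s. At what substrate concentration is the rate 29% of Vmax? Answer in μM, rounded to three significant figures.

0.0735 μM

The Eadie–Hofstee slope gives Km = 0.180 μM (slope = −Km).
v/Vmax = [S]/(Km+[S]) = 0.29 ⇒ [S] = Km·0.29/(1−0.29) = 0.180 × 0.4085 = 0.0735 μM.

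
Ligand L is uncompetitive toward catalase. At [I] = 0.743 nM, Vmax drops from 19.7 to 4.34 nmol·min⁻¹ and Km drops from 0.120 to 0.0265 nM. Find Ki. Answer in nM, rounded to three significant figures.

0.210 nM

Uncompetitive: Vmax,app = Vmax/α (and Km,app = Km/α) with α = 1 + [I]/Ki.
α = Vmax/Vmax,app = 19.7/4.34 = 4.539.
Ki = [I]/(α − 1) = 0.743/3.539 = 0.210 nM.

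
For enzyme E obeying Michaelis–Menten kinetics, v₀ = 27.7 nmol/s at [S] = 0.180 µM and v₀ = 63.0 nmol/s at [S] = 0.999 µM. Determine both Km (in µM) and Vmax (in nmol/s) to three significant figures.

In reciprocal form, 1/v = (Km/Vmax)·(1/[S]) + 1/Vmax. The two points give (1/[S], 1/v) = (5.556, 0.03610) and (1.001, 0.01587).
Slope = (0.03610 − 0.01587)/(5.556 − 1.001) = 0.004441; intercept = 0.03610 − 0.004441×5.556 = 0.01143.
Vmax = 1/intercept = 87.5 nmol/s; Km = slope × Vmax = 0.004441 × 87.5 = 0.389 µM.

Km = 0.389 µM; Vmax = 87.5 nmol/s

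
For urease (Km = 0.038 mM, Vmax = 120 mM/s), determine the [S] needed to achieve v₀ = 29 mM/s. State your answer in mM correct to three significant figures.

Rearranging v = Vmax[S]/(Km+[S]) gives [S] = Km·v/(Vmax − v).
[S] = 0.038 × 29 / (120 − 29) = 1.102/91.00 = 0.0121 mM.

0.0121 mM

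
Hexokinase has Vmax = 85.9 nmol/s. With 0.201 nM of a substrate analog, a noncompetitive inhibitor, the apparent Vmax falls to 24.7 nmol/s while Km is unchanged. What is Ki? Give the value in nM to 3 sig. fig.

0.0811 nM

Noncompetitive: Vmax,app = Vmax/α with α = 1 + [I]/Ki.
α = Vmax/Vmax,app = 85.9/24.7 = 3.478.
Ki = [I]/(α − 1) = 0.201/2.478 = 0.0811 nM.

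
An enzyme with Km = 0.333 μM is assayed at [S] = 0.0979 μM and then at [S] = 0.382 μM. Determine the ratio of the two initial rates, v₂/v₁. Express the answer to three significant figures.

2.35

Since Vmax cancels, v₂/v₁ = [S]₂(Km+[S]₁) / [S]₁(Km+[S]₂).
= 0.382×(0.333+0.0979) / (0.0979×(0.333+0.382)) = 0.1646/0.07000 = 2.35.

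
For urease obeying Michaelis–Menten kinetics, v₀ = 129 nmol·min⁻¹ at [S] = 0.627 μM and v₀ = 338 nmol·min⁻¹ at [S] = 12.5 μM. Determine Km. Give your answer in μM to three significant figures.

In reciprocal form, 1/v = (Km/Vmax)·(1/[S]) + 1/Vmax. The two points give (1/[S], 1/v) = (1.595, 0.007752) and (0.08000, 0.002959).
Slope = (0.007752 − 0.002959)/(1.595 − 0.08000) = 0.003164; intercept = 0.007752 − 0.003164×1.595 = 0.002705.
Vmax = 1/intercept = 370 nmol·min⁻¹; Km = slope × Vmax = 0.003164 × 370 = 1.17 μM.

1.17 μM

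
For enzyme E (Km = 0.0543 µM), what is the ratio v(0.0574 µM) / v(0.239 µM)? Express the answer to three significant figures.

Since Vmax cancels, v₂/v₁ = [S]₂(Km+[S]₁) / [S]₁(Km+[S]₂).
= 0.0574×(0.0543+0.239) / (0.239×(0.0543+0.0574)) = 0.01684/0.02670 = 0.631.

0.631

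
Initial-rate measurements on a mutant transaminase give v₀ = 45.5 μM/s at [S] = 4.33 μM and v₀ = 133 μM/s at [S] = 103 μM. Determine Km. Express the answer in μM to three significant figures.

In reciprocal form, 1/v = (Km/Vmax)·(1/[S]) + 1/Vmax. The two points give (1/[S], 1/v) = (0.2309, 0.02198) and (0.009709, 0.007519).
Slope = (0.02198 − 0.007519)/(0.2309 − 0.009709) = 0.06536; intercept = 0.02198 − 0.06536×0.2309 = 0.006884.
Vmax = 1/intercept = 145 μM/s; Km = slope × Vmax = 0.06536 × 145 = 9.49 μM.

9.49 μM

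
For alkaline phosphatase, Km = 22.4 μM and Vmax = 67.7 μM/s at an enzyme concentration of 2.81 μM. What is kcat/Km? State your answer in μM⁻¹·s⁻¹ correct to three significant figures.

1.08 μM⁻¹·s⁻¹

kcat = Vmax/[E]total = 67.7/2.81 = 24.1 s⁻¹.
kcat/Km = 24.1/22.4 = 1.08 μM⁻¹·s⁻¹.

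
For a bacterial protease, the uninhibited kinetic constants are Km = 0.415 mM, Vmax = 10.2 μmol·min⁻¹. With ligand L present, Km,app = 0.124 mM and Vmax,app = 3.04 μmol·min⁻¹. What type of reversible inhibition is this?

uncompetitive

Both Km and Vmax decrease by the same factor (~3.35-fold) — characteristic of uncompetitive inhibition.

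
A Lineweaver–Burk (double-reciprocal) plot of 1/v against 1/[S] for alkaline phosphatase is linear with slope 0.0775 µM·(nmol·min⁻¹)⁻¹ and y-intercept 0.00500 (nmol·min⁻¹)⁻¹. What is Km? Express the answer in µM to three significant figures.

y-intercept = 1/Vmax ⇒ Vmax = 200 nmol·min⁻¹; slope = Km/Vmax ⇒ Km = slope × Vmax.
Km = 0.0775 × 200 = 15.5 µM.

15.5 µM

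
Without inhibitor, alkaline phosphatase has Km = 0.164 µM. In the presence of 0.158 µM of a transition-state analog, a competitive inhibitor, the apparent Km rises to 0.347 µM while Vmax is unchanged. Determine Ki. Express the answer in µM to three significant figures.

0.142 µM

Competitive: Km,app = α·Km with α = 1 + [I]/Ki.
α = Km,app/Km = 0.347/0.164 = 2.116.
Ki = [I]/(α − 1) = 0.158/1.116 = 0.142 µM.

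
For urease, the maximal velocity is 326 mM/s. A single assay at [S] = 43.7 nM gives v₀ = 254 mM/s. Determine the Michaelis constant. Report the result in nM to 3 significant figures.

12.4 nM

From v = Vmax[S]/(Km+[S]), Km = [S](Vmax − v)/v.
Km = 43.7 × (326 − 254) / 254 = 3146/254 = 12.4 nM.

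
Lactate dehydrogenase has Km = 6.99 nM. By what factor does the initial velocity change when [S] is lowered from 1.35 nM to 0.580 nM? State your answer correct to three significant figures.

Since Vmax cancels, v₂/v₁ = [S]₂(Km+[S]₁) / [S]₁(Km+[S]₂).
= 0.580×(6.99+1.35) / (1.35×(6.99+0.580)) = 4.837/10.22 = 0.473.

0.473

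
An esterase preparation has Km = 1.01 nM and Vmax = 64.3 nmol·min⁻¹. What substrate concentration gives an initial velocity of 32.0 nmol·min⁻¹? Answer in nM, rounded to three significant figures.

Rearranging v = Vmax[S]/(Km+[S]) gives [S] = Km·v/(Vmax − v).
[S] = 1.01 × 32.0 / (64.3 − 32.0) = 32.32/32.30 = 1.00 nM.

1.00 nM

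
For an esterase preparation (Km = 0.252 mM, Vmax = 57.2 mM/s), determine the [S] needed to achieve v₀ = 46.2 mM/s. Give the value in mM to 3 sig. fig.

The required fractional saturation is v/Vmax = 46.2/57.2 = 0.8077.
Then [S]/(Km+[S]) = 0.8077 ⇒ [S] = 0.252 × 0.8077/(1 − 0.8077) = 1.06 mM.

1.06 mM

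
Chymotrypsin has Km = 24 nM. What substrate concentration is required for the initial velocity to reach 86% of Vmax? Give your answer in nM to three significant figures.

147 nM

v/Vmax = [S]/(Km+[S]) = 0.86, so [S] = Km·0.86/(1 − 0.86) = 24 × 6.143.
[S] = 147 nM.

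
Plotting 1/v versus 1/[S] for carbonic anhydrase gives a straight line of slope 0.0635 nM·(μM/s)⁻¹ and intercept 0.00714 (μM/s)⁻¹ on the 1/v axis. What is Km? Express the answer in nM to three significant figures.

y-intercept = 1/Vmax ⇒ Vmax = 140 μM/s; slope = Km/Vmax ⇒ Km = slope × Vmax.
Km = 0.0635 × 140 = 8.89 nM.

8.89 nM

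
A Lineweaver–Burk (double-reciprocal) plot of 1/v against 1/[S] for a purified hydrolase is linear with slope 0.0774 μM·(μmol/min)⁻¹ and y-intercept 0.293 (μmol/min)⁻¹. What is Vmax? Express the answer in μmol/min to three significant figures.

The y-intercept of a Lineweaver–Burk plot equals 1/Vmax, so Vmax = 1/0.293 = 3.41 μmol/min.

3.41 μmol/min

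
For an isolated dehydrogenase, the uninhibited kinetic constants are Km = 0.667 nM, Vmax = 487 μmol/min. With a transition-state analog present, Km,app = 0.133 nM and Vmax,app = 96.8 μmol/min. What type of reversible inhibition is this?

Both Km and Vmax decrease by the same factor (~5.03-fold) — characteristic of uncompetitive inhibition.

uncompetitive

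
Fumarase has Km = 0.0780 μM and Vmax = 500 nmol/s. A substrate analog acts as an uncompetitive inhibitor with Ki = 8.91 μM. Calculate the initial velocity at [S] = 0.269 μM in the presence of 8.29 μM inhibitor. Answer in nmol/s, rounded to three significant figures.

α = 1 + [I]/Ki = 1 + 8.29/8.91 = 1.930.
For an uncompetitive inhibitor, both parameters are divided by α, giving Vmax/α and Km/α: Km,app = 0.0404 μM, Vmax,app = 259 nmol/s.
v = Vmax,app·[S]/(Km,app + [S]) = 259 × 0.269/(0.0404 + 0.269) = 225 nmol/s.

225 nmol/s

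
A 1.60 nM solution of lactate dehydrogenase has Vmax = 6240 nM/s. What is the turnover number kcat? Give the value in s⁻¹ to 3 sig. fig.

kcat = Vmax/[E]total = 6240 nM/s / 1.60 nM = 3900 s⁻¹.

3900 s⁻¹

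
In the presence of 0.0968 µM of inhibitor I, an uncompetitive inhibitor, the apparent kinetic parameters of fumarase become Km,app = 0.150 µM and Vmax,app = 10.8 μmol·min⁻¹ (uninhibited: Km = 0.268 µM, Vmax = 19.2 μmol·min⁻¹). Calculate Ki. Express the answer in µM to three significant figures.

Uncompetitive: Vmax,app = Vmax/α (and Km,app = Km/α) with α = 1 + [I]/Ki.
α = Vmax/Vmax,app = 19.2/10.8 = 1.778.
Ki = [I]/(α − 1) = 0.0968/0.7778 = 0.124 µM.

0.124 µM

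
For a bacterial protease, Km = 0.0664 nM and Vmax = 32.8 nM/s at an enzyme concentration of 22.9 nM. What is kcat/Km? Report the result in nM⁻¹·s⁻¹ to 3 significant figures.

kcat = Vmax/[E]total = 32.8/22.9 = 1.43 s⁻¹.
kcat/Km = 1.43/0.0664 = 21.6 nM⁻¹·s⁻¹.

21.6 nM⁻¹·s⁻¹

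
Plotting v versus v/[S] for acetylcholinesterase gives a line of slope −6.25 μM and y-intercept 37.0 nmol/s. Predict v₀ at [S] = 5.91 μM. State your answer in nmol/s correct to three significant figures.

18.0 nmol/s

In the Eadie–Hofstee form v = Vmax − Km·(v/[S]), the slope is −Km and the intercept is Vmax, so Km = 6.25 μM and Vmax = 37.0 nmol/s.
v = 37.0 × 5.91/(6.25 + 5.91) = 18.0 nmol/s.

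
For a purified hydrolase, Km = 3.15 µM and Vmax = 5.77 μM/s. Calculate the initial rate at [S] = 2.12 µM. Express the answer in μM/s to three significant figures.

[S]/(Km+[S]) = 2.12/5.270 = 0.4023, the fractional saturation.
v = 0.4023 × Vmax = 0.4023 × 5.77 = 2.32 μM/s.

2.32 μM/s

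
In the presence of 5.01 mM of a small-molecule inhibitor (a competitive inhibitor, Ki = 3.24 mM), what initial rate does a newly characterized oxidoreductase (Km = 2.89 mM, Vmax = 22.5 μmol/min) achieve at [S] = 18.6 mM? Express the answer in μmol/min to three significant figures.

α = 1 + [I]/Ki = 1 + 5.01/3.24 = 2.546.
For a competitive inhibitor, Vmax is unchanged and the apparent Km becomes α·Km: Km,app = 7.36 mM, Vmax,app = 22.5 μmol/min.
v = Vmax,app·[S]/(Km,app + [S]) = 22.5 × 18.6/(7.36 + 18.6) = 16.1 μmol/min.

16.1 μmol/min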